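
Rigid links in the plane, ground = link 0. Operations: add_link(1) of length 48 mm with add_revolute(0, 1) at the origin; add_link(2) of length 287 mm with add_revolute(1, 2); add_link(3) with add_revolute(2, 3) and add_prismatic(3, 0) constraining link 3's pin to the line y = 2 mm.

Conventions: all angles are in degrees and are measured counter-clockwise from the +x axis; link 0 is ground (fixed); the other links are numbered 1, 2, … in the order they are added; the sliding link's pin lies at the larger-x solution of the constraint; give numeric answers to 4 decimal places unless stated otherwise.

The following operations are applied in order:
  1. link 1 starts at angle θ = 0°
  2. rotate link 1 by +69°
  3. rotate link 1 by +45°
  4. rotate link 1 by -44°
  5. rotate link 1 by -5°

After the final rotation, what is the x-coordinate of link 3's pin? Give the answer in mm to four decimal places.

geometry: r = 48 mm, L = 287 mm, e = 2 mm; θ starts at 0°
rotate link 1 by +69°: θ ← 0° +69° = 69°
rotate link 1 by +45°: θ ← 69° +45° = 114°
rotate link 1 by -44°: θ ← 114° -44° = 70°
rotate link 1 by -5°: θ ← 70° -5° = 65°
crank pin P = (r cos θ, r sin θ) = (20.285677, 43.502774)
h = r sin θ − e = 43.502774 − 2 = 41.502774
x = r cos θ + √(L² − h²) = 20.285677 + 283.983309 = 304.268986

304.2690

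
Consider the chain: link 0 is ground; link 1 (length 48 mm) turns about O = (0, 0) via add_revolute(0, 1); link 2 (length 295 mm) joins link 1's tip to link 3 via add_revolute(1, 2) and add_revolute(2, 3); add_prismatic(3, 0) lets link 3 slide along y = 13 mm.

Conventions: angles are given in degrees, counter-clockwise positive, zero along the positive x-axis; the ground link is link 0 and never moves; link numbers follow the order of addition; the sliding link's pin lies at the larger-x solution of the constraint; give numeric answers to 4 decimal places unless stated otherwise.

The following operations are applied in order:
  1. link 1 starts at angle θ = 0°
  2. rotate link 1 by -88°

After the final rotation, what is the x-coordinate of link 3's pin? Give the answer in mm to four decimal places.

geometry: r = 48 mm, L = 295 mm, e = 13 mm; θ starts at 0°
rotate link 1 by -88°: θ ← 0° -88° = -88°
crank pin P = (r cos θ, r sin θ) = (1.675176, -47.970760)
h = r sin θ − e = -47.970760 − 13 = -60.970760
x = r cos θ + √(L² − h²) = 1.675176 + 288.630502 = 290.305677

290.3057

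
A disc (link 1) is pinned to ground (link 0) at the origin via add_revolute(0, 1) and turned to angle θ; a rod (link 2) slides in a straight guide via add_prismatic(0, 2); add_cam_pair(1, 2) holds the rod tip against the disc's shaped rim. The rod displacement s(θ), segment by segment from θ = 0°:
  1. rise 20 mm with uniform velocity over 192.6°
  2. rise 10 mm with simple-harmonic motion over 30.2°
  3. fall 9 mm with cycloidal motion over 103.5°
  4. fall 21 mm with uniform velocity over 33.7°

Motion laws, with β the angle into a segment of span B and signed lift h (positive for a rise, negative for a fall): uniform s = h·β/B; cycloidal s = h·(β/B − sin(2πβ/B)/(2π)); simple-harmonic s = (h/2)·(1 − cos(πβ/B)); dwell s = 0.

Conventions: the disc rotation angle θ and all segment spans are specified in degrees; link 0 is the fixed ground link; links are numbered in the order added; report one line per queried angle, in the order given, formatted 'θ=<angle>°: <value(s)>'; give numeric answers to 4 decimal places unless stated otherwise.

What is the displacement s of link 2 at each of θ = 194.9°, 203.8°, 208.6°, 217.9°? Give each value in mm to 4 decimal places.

segment 1 (0° to 192.6°, uniform, h = 20) is passed completely: s = 0.0000 + (20) = 20.0000
θ = 194.9° falls in segment 2 (192.6° to 222.8°, simple-harmonic, h = 10): β = 194.9 − 192.6 = 2.3°, B = 30.2°; Δs = 10/2·(1 − cos(π·0.0762)) = 0.1424; s = 20.0000 + 0.1424 = 20.1424
θ = 203.8° falls in segment 2 (192.6° to 222.8°, simple-harmonic, h = 10): β = 203.8 − 192.6 = 11.2°, B = 30.2°; Δs = 10/2·(1 − cos(π·0.3709)) = 3.0267; s = 20.0000 + 3.0267 = 23.0267
θ = 208.6° falls in segment 2 (192.6° to 222.8°, simple-harmonic, h = 10): β = 208.6 − 192.6 = 16°, B = 30.2°; Δs = 10/2·(1 − cos(π·0.5298)) = 5.4674; s = 20.0000 + 5.4674 = 25.4674
θ = 217.9° falls in segment 2 (192.6° to 222.8°, simple-harmonic, h = 10): β = 217.9 − 192.6 = 25.3°, B = 30.2°; Δs = 10/2·(1 − cos(π·0.8377)) = 9.3644; s = 20.0000 + 9.3644 = 29.3644

θ=194.9°: 20.1424
θ=203.8°: 23.0267
θ=208.6°: 25.4674
θ=217.9°: 29.3644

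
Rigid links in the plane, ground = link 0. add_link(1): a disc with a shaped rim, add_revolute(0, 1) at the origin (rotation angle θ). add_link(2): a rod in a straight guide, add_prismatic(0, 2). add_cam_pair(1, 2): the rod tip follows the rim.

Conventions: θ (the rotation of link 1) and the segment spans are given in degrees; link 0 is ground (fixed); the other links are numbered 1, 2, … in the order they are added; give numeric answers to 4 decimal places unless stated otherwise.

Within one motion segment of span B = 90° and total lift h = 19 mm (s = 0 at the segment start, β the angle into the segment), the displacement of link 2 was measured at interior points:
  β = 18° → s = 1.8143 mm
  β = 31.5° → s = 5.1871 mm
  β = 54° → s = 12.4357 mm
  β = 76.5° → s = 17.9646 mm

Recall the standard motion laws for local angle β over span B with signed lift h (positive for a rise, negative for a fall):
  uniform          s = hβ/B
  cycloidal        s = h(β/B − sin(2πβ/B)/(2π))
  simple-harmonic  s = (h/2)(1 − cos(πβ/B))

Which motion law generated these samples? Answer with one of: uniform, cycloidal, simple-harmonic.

candidates at β/B = r: uniform s = h·r (linear in β); cycloidal s = h·(r − sin(2πr)/(2π)); simple-harmonic s = (h/2)(1 − cos(πr))
β=18°: printed 1.8143 | uniform 3.8000, cycloidal 0.9241, simple-harmonic 1.8143
β=31.5°: printed 5.1871 | uniform 6.6500, cycloidal 4.2036, simple-harmonic 5.1871
β=54°: printed 12.4357 | uniform 11.4000, cycloidal 13.1774, simple-harmonic 12.4357
β=76.5°: printed 17.9646 | uniform 16.1500, cycloidal 18.5964, simple-harmonic 17.9646
only one law matches every sample → simple-harmonic

simple-harmonic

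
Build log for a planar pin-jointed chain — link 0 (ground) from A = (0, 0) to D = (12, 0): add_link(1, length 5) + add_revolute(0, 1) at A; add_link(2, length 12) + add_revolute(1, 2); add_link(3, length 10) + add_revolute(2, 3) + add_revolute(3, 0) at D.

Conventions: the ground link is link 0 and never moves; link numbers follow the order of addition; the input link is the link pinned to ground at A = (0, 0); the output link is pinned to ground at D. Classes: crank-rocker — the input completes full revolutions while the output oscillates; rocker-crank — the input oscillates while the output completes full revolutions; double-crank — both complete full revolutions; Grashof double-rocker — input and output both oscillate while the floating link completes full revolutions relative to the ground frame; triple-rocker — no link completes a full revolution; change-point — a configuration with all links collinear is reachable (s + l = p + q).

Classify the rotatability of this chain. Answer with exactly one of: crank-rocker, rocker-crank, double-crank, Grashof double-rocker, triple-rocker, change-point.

lengths: ground=12, input=5, coupler=12, output=10
sorted: s=5 (shortest), l=12 (longest), p+q=22
s + l = 17 vs p + q = 22
s + l < p + q (Grashof) with shortest = input link → crank-rocker

crank-rocker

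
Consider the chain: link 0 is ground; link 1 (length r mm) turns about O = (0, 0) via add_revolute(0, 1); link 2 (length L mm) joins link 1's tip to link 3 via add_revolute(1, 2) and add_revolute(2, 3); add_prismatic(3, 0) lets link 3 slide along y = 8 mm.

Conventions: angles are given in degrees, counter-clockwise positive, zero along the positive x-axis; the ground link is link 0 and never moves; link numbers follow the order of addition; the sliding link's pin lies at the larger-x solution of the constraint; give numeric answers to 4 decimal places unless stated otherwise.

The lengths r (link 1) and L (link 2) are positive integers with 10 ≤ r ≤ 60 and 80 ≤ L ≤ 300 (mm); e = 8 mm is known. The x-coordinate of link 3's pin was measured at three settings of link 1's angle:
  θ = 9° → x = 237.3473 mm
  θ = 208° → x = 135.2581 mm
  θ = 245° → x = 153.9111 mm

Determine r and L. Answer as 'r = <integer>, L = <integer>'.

constraint per measurement: (x − r cos θ)² + (r sin θ − e)² = L²
subtracting the θ₁ and θ₂ equations cancels the r² and L² terms:
r = (x₁² − x₂²) / (2[(x₁cos θ₁ + e sin θ₁) − (x₂cos θ₂ + e sin θ₂)]) = 53.0000 → r = 53
L² = (x₁ − r cos θ₁)² + (r sin θ₁ − e)² = 34225.0173 → L = 185.0000 → L = 185
check at θ₃=245°: x = 153.9111 (printed 153.9111) ✓

r = 53, L = 185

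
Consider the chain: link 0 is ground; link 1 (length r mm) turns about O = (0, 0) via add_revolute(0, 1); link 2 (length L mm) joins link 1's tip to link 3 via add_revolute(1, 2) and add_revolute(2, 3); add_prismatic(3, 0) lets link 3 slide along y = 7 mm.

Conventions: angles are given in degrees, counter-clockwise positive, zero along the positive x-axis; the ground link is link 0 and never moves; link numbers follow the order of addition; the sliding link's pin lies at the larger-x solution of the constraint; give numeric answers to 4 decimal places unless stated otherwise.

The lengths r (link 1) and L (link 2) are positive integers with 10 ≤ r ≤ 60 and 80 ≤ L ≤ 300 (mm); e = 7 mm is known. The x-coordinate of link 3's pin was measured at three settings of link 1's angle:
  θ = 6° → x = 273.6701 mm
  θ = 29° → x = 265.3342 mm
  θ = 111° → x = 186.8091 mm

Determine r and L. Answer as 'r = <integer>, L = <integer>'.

constraint per measurement: (x − r cos θ)² + (r sin θ − e)² = L²
subtracting the θ₁ and θ₂ equations cancels the r² and L² terms:
r = (x₁² − x₂²) / (2[(x₁cos θ₁ + e sin θ₁) − (x₂cos θ₂ + e sin θ₂)]) = 59.9999 → r = 60
L² = (x₁ − r cos θ₁)² + (r sin θ₁ − e)² = 45796.0109 → L = 214.0000 → L = 214
check at θ₃=111°: x = 186.8091 (printed 186.8091) ✓

r = 60, L = 214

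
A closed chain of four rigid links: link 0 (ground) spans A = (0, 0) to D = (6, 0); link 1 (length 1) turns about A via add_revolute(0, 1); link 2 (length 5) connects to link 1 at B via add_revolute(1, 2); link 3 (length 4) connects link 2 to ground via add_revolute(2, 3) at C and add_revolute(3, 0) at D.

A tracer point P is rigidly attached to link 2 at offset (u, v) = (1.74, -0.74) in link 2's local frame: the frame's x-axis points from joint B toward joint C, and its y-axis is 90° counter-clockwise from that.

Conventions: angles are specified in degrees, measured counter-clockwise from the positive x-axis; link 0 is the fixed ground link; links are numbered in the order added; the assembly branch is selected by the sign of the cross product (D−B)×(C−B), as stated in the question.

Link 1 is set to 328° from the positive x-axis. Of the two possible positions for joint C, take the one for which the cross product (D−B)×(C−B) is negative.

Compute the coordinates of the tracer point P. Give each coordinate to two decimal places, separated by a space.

A=(0,0), D=(6.00,0)
B = A + 1.00·(cos328°, sin328°) = (0.8480, -0.5299)
|BD| = 5.1791
circle(B,5.00) ∩ circle(D,4.00): a=3.4584, h=3.6110
  candidates: C₊=(3.9189,3.4160) cross=18.702; C₋=(4.6578,-3.7681) cross=-18.702
  branch - wants cross < 0 → take C=(4.6578,-3.7681) (cross=-18.702)
ex = (C−B)/|BC| = (0.7620,-0.6476); ey = (0.6476,0.7620)
P = B + 1.74·ex + -0.74·ey = (1.6946,-2.2206)

1.69 -2.22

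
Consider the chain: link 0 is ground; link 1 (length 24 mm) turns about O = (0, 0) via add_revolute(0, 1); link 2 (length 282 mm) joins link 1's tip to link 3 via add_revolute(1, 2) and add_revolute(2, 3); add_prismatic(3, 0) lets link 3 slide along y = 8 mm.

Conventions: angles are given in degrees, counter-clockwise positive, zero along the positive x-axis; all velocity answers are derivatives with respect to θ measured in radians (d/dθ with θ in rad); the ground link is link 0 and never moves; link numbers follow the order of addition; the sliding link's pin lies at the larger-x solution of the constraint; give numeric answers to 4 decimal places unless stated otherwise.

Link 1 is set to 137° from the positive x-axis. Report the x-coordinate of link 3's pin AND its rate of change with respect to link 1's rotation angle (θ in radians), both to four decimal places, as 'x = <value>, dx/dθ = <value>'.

geometry: r = 24 mm, L = 282 mm, e = 8 mm
crank pin P = (r cos θ, r sin θ) = (-17.552489, 16.367961)
h = r sin θ − e = 16.367961 − 8 = 8.367961
x = r cos θ + √(L² − h²) = -17.552489 + 281.875819 = 264.323330
dx/dθ = −r sin θ − h·r cos θ/√(L² − h²) (θ in radians; h = 8.367961) = -15.846885

x = 264.3233, dx/dθ = -15.8469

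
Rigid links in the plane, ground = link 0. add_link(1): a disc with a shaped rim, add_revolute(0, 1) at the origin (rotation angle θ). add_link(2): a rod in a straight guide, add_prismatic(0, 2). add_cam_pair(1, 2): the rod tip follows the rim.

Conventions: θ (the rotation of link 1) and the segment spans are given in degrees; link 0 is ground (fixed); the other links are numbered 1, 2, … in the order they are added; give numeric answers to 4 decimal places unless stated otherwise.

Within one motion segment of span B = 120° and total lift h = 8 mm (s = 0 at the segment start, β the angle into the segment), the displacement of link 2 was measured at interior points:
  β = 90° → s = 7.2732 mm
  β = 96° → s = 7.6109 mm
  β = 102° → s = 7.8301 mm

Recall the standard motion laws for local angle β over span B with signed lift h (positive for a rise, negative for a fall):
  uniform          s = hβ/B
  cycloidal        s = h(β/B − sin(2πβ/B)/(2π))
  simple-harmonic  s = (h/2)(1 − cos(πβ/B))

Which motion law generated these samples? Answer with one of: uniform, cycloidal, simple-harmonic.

candidates at β/B = r: uniform s = h·r (linear in β); cycloidal s = h·(r − sin(2πr)/(2π)); simple-harmonic s = (h/2)(1 − cos(πr))
β=90°: printed 7.2732 | uniform 6.0000, cycloidal 7.2732, simple-harmonic 6.8284
β=96°: printed 7.6109 | uniform 6.4000, cycloidal 7.6109, simple-harmonic 7.2361
β=102°: printed 7.8301 | uniform 6.8000, cycloidal 7.8301, simple-harmonic 7.5640
only one law matches every sample → cycloidal

cycloidal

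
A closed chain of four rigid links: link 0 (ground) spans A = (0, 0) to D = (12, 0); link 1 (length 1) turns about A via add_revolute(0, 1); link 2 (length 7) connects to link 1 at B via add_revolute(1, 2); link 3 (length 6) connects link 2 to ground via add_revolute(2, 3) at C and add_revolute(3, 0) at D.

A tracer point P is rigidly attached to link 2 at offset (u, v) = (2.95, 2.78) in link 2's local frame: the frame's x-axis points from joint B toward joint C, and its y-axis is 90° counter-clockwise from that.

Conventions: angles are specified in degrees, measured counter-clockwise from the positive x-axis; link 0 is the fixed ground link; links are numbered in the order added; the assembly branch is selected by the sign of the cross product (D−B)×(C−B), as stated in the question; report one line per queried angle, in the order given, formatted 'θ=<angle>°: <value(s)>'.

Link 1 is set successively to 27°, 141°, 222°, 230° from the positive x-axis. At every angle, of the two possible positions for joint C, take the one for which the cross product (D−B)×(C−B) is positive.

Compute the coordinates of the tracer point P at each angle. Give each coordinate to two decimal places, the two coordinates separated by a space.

A=(0,0), D=(12.00,0)
θ=27°: B = A + 1.00·(cos27°, sin27°) = (0.8910, 0.4540)
θ=27°: |BD| = 11.1183
θ=27°: circle(B,7.00) ∩ circle(D,6.00): a=6.1438, h=3.3547
θ=27°:   candidates: C₊=(7.1666,3.5551) cross=37.299; C₋=(6.8927,-3.1488) cross=-37.299
θ=27°:   branch + wants cross > 0 → take C=(7.1666,3.5551) (cross=37.299)
θ=27°: ex = (C−B)/|BC| = (0.8965,0.4430); ey = (-0.4430,0.8965)
θ=27°: P = B + 2.95·ex + 2.78·ey = (2.3042,4.2532)
θ=141°: B = A + 1.00·(cos141°, sin141°) = (-0.7771, 0.6293)
θ=141°: |BD| = 12.7926
θ=141°: circle(B,7.00) ∩ circle(D,6.00): a=6.9044, h=1.1528
θ=141°:   candidates: C₊=(6.1756,1.4411) cross=14.747; C₋=(6.0622,-0.8617) cross=-14.747
θ=141°:   branch + wants cross > 0 → take C=(6.1756,1.4411) (cross=14.747)
θ=141°: ex = (C−B)/|BC| = (0.9933,0.1160); ey = (-0.1160,0.9933)
θ=141°: P = B + 2.95·ex + 2.78·ey = (1.8306,3.7327)
θ=222°: B = A + 1.00·(cos222°, sin222°) = (-0.7431, -0.6691)
θ=222°: |BD| = 12.7607
θ=222°: circle(B,7.00) ∩ circle(D,6.00): a=6.8897, h=1.2376
θ=222°:   candidates: C₊=(6.0722,0.9280) cross=15.793; C₋=(6.2020,-1.5438) cross=-15.793
θ=222°:   branch + wants cross > 0 → take C=(6.0722,0.9280) (cross=15.793)
θ=222°: ex = (C−B)/|BC| = (0.9736,0.2282); ey = (-0.2282,0.9736)
θ=222°: P = B + 2.95·ex + 2.78·ey = (1.4947,2.7106)
θ=230°: B = A + 1.00·(cos230°, sin230°) = (-0.6428, -0.7660)
θ=230°: |BD| = 12.6660
θ=230°: circle(B,7.00) ∩ circle(D,6.00): a=6.8462, h=1.4594
θ=230°:   candidates: C₊=(6.1026,1.1048) cross=18.485; C₋=(6.2791,-1.8087) cross=-18.485
θ=230°:   branch + wants cross > 0 → take C=(6.1026,1.1048) (cross=18.485)
θ=230°: ex = (C−B)/|BC| = (0.9636,0.2673); ey = (-0.2673,0.9636)
θ=230°: P = B + 2.95·ex + 2.78·ey = (1.4569,2.7012)

θ=27°: 2.30 4.25
θ=141°: 1.83 3.73
θ=222°: 1.49 2.71
θ=230°: 1.46 2.70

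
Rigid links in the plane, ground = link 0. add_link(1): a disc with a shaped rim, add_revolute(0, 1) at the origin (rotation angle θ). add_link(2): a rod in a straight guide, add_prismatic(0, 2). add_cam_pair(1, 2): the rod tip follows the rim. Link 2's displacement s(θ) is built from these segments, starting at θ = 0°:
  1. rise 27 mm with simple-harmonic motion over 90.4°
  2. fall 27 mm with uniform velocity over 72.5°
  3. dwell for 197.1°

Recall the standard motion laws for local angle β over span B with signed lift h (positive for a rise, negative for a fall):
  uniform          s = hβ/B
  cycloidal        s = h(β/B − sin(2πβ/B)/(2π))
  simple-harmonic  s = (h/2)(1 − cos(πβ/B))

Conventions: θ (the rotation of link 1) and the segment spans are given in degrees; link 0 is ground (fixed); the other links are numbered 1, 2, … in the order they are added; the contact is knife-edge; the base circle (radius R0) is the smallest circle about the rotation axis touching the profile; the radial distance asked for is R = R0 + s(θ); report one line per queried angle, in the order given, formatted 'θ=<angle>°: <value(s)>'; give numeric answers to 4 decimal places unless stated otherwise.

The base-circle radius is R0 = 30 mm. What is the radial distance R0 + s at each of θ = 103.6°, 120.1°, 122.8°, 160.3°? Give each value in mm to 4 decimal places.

segment 1 (0° to 90.4°, simple-harmonic, h = 27) is passed completely: s = 0.0000 + (27) = 27.0000
θ = 103.6° falls in segment 2 (90.4° to 162.9°, uniform, h = -27): β = 103.6 − 90.4 = 13.2°, B = 72.5°; Δs = -27·13.2/72.5 = -4.9159; s = 27.0000 − 4.9159 = 22.0841
θ = 120.1° falls in segment 2 (90.4° to 162.9°, uniform, h = -27): β = 120.1 − 90.4 = 29.7°, B = 72.5°; Δs = -27·29.7/72.5 = -11.0607; s = 27.0000 − 11.0607 = 15.9393
θ = 122.8° falls in segment 2 (90.4° to 162.9°, uniform, h = -27): β = 122.8 − 90.4 = 32.4°, B = 72.5°; Δs = -27·32.4/72.5 = -12.0662; s = 27.0000 − 12.0662 = 14.9338
θ = 160.3° falls in segment 2 (90.4° to 162.9°, uniform, h = -27): β = 160.3 − 90.4 = 69.9°, B = 72.5°; Δs = -27·69.9/72.5 = -26.0317; s = 27.0000 − 26.0317 = 0.9683
θ=103.6°: R = R0 + s = 30 + 22.0841 = 52.0841
θ=120.1°: R = R0 + s = 30 + 15.9393 = 45.9393
θ=122.8°: R = R0 + s = 30 + 14.9338 = 44.9338
θ=160.3°: R = R0 + s = 30 + 0.9683 = 30.9683

θ=103.6°: 52.0841
θ=120.1°: 45.9393
θ=122.8°: 44.9338
θ=160.3°: 30.9683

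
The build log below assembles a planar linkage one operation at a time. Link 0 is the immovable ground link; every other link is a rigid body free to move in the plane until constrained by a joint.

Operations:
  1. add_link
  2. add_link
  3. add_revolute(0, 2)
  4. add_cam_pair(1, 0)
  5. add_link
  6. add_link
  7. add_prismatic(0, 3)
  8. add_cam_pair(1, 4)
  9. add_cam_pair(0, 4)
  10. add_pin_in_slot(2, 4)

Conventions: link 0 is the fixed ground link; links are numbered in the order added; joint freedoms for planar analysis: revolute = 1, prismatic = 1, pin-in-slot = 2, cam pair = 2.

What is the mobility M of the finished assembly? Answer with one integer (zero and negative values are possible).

link 0 = ground. State L|J1|J2 = 1|0|0
+link1  2|0|0
+link2  3|0|0
R(0,2) f=1→J1  3|1|0
C(1,0) f=2→J2  3|1|1
+link3  4|1|1
+link4  5|1|1
P(0,3) f=1→J1  5|2|1
C(1,4) f=2→J2  5|2|2
C(0,4) f=2→J2  5|2|3
PS(2,4) f=2→J2  5|2|4
M = 3(5−1)−2·2−4 = 12−4−4 = 4

M = 4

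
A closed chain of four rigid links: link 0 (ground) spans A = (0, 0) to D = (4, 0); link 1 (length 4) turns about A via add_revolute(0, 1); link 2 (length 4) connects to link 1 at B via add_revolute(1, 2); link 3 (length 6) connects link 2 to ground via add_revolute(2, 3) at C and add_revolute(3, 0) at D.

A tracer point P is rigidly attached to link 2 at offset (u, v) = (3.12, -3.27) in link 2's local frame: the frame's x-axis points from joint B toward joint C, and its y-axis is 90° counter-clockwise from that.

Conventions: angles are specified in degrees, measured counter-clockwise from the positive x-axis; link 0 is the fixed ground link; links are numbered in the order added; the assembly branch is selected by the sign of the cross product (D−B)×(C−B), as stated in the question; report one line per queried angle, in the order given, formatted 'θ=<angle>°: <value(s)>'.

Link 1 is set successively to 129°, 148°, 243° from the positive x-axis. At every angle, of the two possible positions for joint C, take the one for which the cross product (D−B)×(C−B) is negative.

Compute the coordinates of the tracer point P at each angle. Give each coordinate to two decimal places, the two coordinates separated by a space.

A=(0,0), D=(4.00,0)
θ=129°: B = A + 4.00·(cos129°, sin129°) = (-2.5173, 3.1086)
θ=129°: |BD| = 7.2207
θ=129°: circle(B,4.00) ∩ circle(D,6.00): a=2.2254, h=3.3238
θ=129°:   candidates: C₊=(0.9223,5.1505) cross=24.000; C₋=(-1.9396,-0.8495) cross=-24.000
θ=129°:   branch - wants cross < 0 → take C=(-1.9396,-0.8495) (cross=-24.000)
θ=129°: ex = (C−B)/|BC| = (0.1444,-0.9895); ey = (0.9895,0.1444)
θ=129°: P = B + 3.12·ex + -3.27·ey = (-5.3024,-0.4510)
θ=148°: B = A + 4.00·(cos148°, sin148°) = (-3.3922, 2.1197)
θ=148°: |BD| = 7.6901
θ=148°: circle(B,4.00) ∩ circle(D,6.00): a=2.5447, h=3.0862
θ=148°:   candidates: C₊=(-0.0954,4.3849) cross=23.733; C₋=(-1.7968,-1.5484) cross=-23.733
θ=148°:   branch - wants cross < 0 → take C=(-1.7968,-1.5484) (cross=-23.733)
θ=148°: ex = (C−B)/|BC| = (0.3989,-0.9170); ey = (0.9170,0.3989)
θ=148°: P = B + 3.12·ex + -3.27·ey = (-5.1464,-2.0457)
θ=243°: B = A + 4.00·(cos243°, sin243°) = (-1.8160, -3.5640)
θ=243°: |BD| = 6.8211
θ=243°: circle(B,4.00) ∩ circle(D,6.00): a=1.9445, h=3.4955
θ=243°:   candidates: C₊=(-1.9844,0.4324) cross=23.844; C₋=(1.6684,-5.5285) cross=-23.844
θ=243°:   branch - wants cross < 0 → take C=(1.6684,-5.5285) (cross=-23.844)
θ=243°: ex = (C−B)/|BC| = (0.8711,-0.4911); ey = (0.4911,0.8711)
θ=243°: P = B + 3.12·ex + -3.27·ey = (-0.7041,-7.9448)

θ=129°: -5.30 -0.45
θ=148°: -5.15 -2.05
θ=243°: -0.70 -7.94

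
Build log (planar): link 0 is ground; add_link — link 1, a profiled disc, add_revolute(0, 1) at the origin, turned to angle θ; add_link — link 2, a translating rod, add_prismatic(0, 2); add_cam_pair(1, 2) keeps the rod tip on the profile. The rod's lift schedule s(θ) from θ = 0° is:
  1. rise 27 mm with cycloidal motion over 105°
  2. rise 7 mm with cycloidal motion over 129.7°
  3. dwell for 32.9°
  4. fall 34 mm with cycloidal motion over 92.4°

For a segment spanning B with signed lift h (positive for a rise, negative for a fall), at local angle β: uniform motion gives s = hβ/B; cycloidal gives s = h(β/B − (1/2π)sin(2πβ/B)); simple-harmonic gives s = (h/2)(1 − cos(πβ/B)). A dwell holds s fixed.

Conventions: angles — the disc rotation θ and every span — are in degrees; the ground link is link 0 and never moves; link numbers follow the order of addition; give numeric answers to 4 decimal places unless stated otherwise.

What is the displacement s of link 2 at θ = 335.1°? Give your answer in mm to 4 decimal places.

seg 1 [0°–105°] cycloidal, h=27: full span → s += 27 → s = 27.0000
seg 2 [105°–234.7°] cycloidal, h=7: full span → s += 7 → s = 34.0000
seg 3 [234.7°–267.6°] dwell: s stays 34.0000
seg 4 [267.6°–360°] cycloidal, h=-34: θ=335.1° here. β=67.5, B=92.4. -34·(0.7305 − sin(2π·0.7305)/(2π)) = -30.2084 → s = 3.7916

3.7916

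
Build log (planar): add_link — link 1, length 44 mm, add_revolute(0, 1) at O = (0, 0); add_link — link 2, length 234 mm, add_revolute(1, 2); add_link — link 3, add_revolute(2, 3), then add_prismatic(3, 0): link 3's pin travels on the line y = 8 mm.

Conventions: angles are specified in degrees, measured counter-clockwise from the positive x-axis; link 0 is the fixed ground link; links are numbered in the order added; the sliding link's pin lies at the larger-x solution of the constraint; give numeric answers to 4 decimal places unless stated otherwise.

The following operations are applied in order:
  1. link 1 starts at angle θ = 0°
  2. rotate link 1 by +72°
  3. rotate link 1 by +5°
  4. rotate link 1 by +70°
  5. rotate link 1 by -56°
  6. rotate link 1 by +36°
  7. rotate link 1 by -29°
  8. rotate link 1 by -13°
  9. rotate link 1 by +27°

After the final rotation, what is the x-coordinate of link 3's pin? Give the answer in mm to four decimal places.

geometry: r = 44 mm, L = 234 mm, e = 8 mm; θ starts at 0°
rotate link 1 by +72°: θ ← 0° +72° = 72°
rotate link 1 by +5°: θ ← 72° +5° = 77°
rotate link 1 by +70°: θ ← 77° +70° = 147°
rotate link 1 by -56°: θ ← 147° -56° = 91°
rotate link 1 by +36°: θ ← 91° +36° = 127°
rotate link 1 by -29°: θ ← 127° -29° = 98°
rotate link 1 by -13°: θ ← 98° -13° = 85°
rotate link 1 by +27°: θ ← 85° +27° = 112°
crank pin P = (r cos θ, r sin θ) = (-16.482690, 40.796090)
h = r sin θ − e = 40.796090 − 8 = 32.796090
x = r cos θ + √(L² − h²) = -16.482690 + 231.690346 = 215.207656

215.2077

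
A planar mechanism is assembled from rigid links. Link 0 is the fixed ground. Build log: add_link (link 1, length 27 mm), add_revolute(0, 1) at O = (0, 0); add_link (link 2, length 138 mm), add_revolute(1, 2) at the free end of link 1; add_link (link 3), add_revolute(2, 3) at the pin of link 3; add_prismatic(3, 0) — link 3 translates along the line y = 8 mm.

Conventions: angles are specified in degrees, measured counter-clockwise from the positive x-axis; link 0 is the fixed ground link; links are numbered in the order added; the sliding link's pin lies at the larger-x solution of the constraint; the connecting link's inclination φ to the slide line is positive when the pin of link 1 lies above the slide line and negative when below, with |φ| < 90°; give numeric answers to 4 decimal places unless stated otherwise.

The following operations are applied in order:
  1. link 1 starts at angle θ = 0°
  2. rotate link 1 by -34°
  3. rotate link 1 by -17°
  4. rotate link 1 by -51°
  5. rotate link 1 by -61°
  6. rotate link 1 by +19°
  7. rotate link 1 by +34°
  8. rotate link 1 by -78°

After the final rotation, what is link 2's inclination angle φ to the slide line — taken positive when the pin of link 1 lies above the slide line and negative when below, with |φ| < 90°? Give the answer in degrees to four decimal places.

geometry: r = 27 mm, L = 138 mm, e = 8 mm; θ starts at 0°
rotate link 1 by -34°: θ ← 0° -34° = -34°
rotate link 1 by -17°: θ ← -34° -17° = -51°
rotate link 1 by -51°: θ ← -51° -51° = -102°
rotate link 1 by -61°: θ ← -102° -61° = -163°
rotate link 1 by +19°: θ ← -163° +19° = -144°
rotate link 1 by +34°: θ ← -144° +34° = -110°
rotate link 1 by -78°: θ ← -110° -78° = -188°
h = r sin θ − e = 3.757674 − 8 = -4.242326
sin φ = h / L = -4.242326 / 138 = -0.03074149
φ = arcsin(-0.03074149) = -1.761635°

-1.7616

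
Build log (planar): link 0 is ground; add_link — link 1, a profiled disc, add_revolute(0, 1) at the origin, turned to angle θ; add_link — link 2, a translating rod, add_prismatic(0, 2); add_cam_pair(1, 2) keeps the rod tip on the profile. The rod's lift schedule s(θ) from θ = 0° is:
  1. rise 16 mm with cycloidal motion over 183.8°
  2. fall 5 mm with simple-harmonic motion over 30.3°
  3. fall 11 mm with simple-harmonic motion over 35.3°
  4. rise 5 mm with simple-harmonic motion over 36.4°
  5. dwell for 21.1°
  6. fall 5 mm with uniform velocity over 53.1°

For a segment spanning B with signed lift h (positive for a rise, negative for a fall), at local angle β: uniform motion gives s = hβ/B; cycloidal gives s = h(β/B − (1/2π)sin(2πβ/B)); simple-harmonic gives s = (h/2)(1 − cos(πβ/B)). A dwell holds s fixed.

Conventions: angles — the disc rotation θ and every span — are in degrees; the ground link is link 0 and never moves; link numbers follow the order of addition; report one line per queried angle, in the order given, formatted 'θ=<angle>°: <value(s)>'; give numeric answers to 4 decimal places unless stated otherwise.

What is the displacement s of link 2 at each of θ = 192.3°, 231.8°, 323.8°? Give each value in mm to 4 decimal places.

seg 1 [0°–183.8°] cycloidal, h=16: full span → s += 16 → s = 16.0000
seg 2 [183.8°–214.1°] simple-harmonic, h=-5: θ=192.3° here. β=8.5, B=30.3. -5/2·(1 − cos(π·0.2805)) = -0.9096 → s = 15.0904
seg 2 [183.8°–214.1°] simple-harmonic, h=-5: full span → s += -5 → s = 11.0000
seg 3 [214.1°–249.4°] simple-harmonic, h=-11: θ=231.8° here. β=17.7, B=35.3. -11/2·(1 − cos(π·0.5014)) = -5.5245 → s = 5.4755
seg 3 [214.1°–249.4°] simple-harmonic, h=-11: full span → s += -11 → s = 0.0000
seg 4 [249.4°–285.8°] simple-harmonic, h=5: full span → s += 5 → s = 5.0000
seg 5 [285.8°–306.9°] dwell: s stays 5.0000
seg 6 [306.9°–360°] uniform, h=-5: θ=323.8° here. β=16.9, B=53.1. -5·16.9/53.1 = -1.5913 → s = 3.4087

θ=192.3°: 15.0904
θ=231.8°: 5.4755
θ=323.8°: 3.4087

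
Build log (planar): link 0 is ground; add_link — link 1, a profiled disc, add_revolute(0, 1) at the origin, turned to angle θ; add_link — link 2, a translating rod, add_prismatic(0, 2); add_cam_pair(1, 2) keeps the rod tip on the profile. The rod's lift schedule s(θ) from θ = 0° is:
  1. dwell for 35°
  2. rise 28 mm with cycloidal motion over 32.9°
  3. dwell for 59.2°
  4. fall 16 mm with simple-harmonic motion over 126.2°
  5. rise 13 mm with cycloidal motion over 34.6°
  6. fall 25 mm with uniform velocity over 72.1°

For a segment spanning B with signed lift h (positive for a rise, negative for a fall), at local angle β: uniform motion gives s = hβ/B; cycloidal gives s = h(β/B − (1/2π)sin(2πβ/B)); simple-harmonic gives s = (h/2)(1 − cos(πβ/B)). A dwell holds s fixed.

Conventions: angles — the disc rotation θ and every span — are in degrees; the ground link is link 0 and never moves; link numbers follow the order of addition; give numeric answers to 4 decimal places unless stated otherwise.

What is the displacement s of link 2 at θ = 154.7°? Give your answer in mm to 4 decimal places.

seg 1 [0°–35°] dwell: s stays 0.0000
seg 2 [35°–67.9°] cycloidal, h=28: full span → s += 28 → s = 28.0000
seg 3 [67.9°–127.1°] dwell: s stays 28.0000
seg 4 [127.1°–253.3°] simple-harmonic, h=-16: θ=154.7° here. β=27.6, B=126.2. -16/2·(1 − cos(π·0.2187)) = -1.8151 → s = 26.1849

26.1849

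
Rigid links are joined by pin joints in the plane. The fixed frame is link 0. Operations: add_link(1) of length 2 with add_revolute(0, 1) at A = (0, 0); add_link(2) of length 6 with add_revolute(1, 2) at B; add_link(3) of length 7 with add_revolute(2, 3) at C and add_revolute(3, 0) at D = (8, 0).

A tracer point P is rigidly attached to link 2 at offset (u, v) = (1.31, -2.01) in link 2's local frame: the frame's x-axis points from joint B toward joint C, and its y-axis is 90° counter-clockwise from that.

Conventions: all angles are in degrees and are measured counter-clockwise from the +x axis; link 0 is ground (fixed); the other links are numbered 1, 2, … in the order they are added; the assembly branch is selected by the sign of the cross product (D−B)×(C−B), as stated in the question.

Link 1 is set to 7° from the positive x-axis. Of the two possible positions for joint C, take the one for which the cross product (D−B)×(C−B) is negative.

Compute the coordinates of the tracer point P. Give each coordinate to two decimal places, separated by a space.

A=(0,0), D=(8.00,0)
B = A + 2.00·(cos7°, sin7°) = (1.9851, 0.2437)
|BD| = 6.0198
circle(B,6.00) ∩ circle(D,7.00): a=1.9302, h=5.6811
  candidates: C₊=(4.1437,5.8420) cross=34.199; C₋=(3.6836,-5.5108) cross=-34.199
  branch - wants cross < 0 → take C=(3.6836,-5.5108) (cross=-34.199)
ex = (C−B)/|BC| = (0.2831,-0.9591); ey = (0.9591,0.2831)
P = B + 1.31·ex + -2.01·ey = (0.4282,-1.5817)

0.43 -1.58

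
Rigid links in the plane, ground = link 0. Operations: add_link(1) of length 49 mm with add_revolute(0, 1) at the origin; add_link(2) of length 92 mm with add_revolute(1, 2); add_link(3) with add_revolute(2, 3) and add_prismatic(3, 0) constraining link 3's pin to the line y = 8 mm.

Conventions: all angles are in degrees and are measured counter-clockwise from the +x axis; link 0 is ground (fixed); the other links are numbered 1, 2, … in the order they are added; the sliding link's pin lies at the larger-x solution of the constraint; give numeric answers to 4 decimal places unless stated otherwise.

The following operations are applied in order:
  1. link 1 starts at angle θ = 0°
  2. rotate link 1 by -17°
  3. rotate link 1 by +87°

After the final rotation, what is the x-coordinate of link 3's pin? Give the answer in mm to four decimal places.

geometry: r = 49 mm, L = 92 mm, e = 8 mm; θ starts at 0°
rotate link 1 by -17°: θ ← 0° -17° = -17°
rotate link 1 by +87°: θ ← -17° +87° = 70°
crank pin P = (r cos θ, r sin θ) = (16.758987, 46.044938)
h = r sin θ − e = 46.044938 − 8 = 38.044938
x = r cos θ + √(L² − h²) = 16.758987 + 83.765044 = 100.524031

100.5240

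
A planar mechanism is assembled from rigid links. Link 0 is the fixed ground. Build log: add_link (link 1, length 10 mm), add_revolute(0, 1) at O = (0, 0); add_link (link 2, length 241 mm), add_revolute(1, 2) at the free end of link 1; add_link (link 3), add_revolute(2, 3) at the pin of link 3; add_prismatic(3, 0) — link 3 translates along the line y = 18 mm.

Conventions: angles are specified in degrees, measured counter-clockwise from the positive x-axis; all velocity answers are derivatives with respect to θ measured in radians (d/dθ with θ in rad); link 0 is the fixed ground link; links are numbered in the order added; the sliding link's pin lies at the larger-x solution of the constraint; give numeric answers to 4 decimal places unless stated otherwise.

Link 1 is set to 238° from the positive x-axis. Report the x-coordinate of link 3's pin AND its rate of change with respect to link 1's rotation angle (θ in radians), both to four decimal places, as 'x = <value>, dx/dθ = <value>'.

geometry: r = 10 mm, L = 241 mm, e = 18 mm
crank pin P = (r cos θ, r sin θ) = (-5.299193, -8.480481)
h = r sin θ − e = -8.480481 − 18 = -26.480481
x = r cos θ + √(L² − h²) = -5.299193 + 239.540778 = 234.241585
dx/dθ = −r sin θ − h·r cos θ/√(L² − h²) (θ in radians; h = -26.480481) = 7.894672

x = 234.2416, dx/dθ = 7.8947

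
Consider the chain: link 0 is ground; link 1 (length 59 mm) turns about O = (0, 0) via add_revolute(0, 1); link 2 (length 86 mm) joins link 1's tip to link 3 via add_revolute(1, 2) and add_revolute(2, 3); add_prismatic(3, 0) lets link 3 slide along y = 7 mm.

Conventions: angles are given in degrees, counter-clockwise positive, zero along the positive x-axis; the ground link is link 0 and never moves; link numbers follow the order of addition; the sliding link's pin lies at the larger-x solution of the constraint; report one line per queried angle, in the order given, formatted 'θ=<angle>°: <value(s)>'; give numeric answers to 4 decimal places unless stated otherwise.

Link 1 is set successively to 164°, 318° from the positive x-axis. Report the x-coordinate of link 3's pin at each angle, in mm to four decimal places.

geometry: r = 59 mm, L = 86 mm, e = 7 mm
θ=164°: crank pin P = (r cos θ, r sin θ) = (-56.714440, 16.262604)
θ=164°: h = r sin θ − e = 16.262604 − 7 = 9.262604
θ=164°: x = r cos θ + √(L² − h²) = -56.714440 + 85.499732 = 28.785292
θ=318°: crank pin P = (r cos θ, r sin θ) = (43.845545, -39.478706)
θ=318°: h = r sin θ − e = -39.478706 − 7 = -46.478706
θ=318°: x = r cos θ + √(L² − h²) = 43.845545 + 72.358344 = 116.203888

θ=164°: 28.7853
θ=318°: 116.2039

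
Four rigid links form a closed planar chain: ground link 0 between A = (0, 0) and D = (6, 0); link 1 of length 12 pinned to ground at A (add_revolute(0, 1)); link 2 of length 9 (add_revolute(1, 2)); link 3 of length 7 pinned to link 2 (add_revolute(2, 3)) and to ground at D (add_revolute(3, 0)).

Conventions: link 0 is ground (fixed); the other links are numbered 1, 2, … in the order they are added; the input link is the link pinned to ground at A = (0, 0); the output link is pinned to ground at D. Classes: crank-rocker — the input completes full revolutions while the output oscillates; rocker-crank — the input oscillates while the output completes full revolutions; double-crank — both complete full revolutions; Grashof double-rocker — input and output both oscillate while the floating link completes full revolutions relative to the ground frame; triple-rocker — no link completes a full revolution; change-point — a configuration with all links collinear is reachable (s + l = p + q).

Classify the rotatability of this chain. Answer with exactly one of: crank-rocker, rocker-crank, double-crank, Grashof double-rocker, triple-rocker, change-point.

lengths: ground=6, input=12, coupler=9, output=7
sorted: s=6 (shortest), l=12 (longest), p+q=16
s + l = 18 vs p + q = 16
s + l > p + q → non-Grashof → no link fully rotates → triple-rocker

triple-rocker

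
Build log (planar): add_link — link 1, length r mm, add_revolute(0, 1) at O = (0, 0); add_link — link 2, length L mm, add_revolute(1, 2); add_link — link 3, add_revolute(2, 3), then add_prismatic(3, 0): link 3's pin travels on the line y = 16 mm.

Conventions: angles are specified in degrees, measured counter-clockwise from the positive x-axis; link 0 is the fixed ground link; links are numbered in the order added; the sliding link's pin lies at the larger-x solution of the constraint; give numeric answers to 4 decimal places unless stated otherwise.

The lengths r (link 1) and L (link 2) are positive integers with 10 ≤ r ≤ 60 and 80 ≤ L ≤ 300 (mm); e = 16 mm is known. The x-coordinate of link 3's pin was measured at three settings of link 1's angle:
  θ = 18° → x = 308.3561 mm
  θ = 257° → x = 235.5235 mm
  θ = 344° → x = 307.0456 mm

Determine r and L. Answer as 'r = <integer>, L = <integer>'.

constraint per measurement: (x − r cos θ)² + (r sin θ − e)² = L²
subtracting the θ₁ and θ₂ equations cancels the r² and L² terms:
r = (x₁² − x₂²) / (2[(x₁cos θ₁ + e sin θ₁) − (x₂cos θ₂ + e sin θ₂)]) = 54.0000 → r = 54
L² = (x₁ − r cos θ₁)² + (r sin θ₁ − e)² = 66048.9826 → L = 257.0000 → L = 257
check at θ₃=344°: x = 307.0456 (printed 307.0456) ✓

r = 54, L = 257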